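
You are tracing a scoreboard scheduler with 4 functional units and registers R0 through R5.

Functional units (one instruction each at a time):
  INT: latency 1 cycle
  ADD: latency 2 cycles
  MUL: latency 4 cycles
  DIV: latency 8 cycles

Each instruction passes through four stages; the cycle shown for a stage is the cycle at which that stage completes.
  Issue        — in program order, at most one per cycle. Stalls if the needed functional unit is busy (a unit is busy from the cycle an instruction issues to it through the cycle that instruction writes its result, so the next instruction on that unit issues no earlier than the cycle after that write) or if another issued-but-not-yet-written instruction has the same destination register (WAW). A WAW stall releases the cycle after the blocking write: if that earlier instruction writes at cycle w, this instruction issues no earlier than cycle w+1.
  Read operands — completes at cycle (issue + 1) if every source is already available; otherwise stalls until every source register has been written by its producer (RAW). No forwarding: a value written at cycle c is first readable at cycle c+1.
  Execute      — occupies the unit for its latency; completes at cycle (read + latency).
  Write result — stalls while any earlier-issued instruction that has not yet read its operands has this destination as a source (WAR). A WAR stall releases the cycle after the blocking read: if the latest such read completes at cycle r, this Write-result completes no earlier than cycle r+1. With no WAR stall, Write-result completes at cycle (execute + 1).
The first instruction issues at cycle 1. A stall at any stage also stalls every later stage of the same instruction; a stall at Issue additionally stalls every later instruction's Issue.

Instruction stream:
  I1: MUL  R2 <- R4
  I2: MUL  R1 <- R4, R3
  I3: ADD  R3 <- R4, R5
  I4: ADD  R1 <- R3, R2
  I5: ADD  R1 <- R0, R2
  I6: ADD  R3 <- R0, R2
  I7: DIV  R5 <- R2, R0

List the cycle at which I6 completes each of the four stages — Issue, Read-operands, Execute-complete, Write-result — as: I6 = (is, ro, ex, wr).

I6 = (25, 26, 28, 29)

t=1  issue I1 (MUL)
t=2  I1 read-ops
t=6  I1 finished on MUL
t=7  I1→R2
t=8  issue I2 (MUL)
t=9  I2 read-ops | issue I3 (ADD)
t=10  I3 read-ops
t=12  I3 finished on ADD
t=13  I2 finished on MUL | I3→R3
t=14  I2→R1
t=15  issue I4 (ADD)
t=16  I4 read-ops
t=18  I4 finished on ADD
t=19  I4→R1
t=20  issue I5 (ADD)
t=21  I5 read-ops
t=23  I5 finished on ADD
t=24  I5→R1
t=25  issue I6 (ADD)
t=26  I6 read-ops | issue I7 (DIV)
t=27  I7 read-ops
t=28  I6 finished on ADD
t=29  I6→R3
t=35  I7 finished on DIV
t=36  I7→R5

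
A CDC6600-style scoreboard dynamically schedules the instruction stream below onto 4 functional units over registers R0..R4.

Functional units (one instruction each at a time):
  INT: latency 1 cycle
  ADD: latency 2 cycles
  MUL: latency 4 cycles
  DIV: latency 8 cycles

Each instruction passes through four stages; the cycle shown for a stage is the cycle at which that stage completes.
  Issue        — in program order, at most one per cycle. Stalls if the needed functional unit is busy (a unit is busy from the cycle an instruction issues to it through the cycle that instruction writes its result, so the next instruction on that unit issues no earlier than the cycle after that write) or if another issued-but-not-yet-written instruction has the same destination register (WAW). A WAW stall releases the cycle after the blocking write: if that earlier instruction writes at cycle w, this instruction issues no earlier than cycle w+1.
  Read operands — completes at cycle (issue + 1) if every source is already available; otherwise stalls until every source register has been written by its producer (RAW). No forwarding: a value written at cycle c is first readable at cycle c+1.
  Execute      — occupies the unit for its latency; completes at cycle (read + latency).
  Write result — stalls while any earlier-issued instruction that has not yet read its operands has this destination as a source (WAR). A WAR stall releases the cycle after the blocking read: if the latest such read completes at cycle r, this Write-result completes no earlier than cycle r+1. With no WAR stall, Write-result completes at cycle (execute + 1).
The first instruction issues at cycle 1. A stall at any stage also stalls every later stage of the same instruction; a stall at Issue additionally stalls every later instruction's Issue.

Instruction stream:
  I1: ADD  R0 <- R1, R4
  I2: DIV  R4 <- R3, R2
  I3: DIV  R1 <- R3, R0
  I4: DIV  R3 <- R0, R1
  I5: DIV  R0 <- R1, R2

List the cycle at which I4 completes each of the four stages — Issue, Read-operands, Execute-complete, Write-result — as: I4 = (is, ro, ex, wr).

I1 -> (1, 2, 4, 5)
I2 -> (2, 3, 11, 12)
I3 -> (13, 14, 22, 23)  // struct: DIV busy until I2 writes@12
I4 -> (24, 25, 33, 34)  // struct: DIV busy until I3 writes@23
I5 -> (35, 36, 44, 45)  // struct: DIV busy until I4 writes@34

I4 = (24, 25, 33, 34)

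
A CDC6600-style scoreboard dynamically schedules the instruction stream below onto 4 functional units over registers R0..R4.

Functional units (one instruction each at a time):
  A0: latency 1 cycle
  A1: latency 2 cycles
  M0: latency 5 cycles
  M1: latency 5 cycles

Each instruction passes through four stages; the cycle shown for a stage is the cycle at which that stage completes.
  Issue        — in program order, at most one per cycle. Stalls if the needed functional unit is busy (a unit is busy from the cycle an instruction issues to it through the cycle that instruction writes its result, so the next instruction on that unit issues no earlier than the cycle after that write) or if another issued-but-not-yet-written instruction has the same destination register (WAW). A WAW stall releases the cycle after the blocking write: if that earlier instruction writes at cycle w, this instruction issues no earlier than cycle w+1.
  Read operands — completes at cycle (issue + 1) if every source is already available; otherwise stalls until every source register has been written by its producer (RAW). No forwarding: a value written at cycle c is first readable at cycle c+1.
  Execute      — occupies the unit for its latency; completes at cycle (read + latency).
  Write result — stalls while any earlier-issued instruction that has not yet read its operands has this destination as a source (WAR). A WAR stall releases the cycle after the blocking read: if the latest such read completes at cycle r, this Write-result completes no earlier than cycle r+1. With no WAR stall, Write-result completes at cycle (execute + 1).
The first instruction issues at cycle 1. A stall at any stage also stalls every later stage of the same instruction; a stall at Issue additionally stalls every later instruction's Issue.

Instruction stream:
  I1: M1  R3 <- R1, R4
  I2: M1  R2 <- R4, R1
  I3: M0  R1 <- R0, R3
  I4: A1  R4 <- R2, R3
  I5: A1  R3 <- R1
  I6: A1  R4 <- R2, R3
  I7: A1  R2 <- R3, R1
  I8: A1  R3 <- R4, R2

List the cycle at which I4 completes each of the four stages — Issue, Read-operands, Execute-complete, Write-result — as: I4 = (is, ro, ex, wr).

I4 = (11, 17, 19, 20)

cycle 1: I1 dispatched to M1
cycle 2: I1 operands ready
cycle 7: I1 complete
cycle 8: R3←I1
cycle 9: I2 dispatched to M1
cycle 10: I2 operands ready, I3 dispatched to M0
cycle 11: I3 operands ready, I4 dispatched to A1
cycle 15: I2 complete
cycle 16: R2←I2, I3 complete
cycle 17: R1←I3, I4 operands ready
cycle 19: I4 complete
cycle 20: R4←I4
cycle 21: I5 dispatched to A1
cycle 22: I5 operands ready
cycle 24: I5 complete
cycle 25: R3←I5
cycle 26: I6 dispatched to A1
cycle 27: I6 operands ready
cycle 29: I6 complete
cycle 30: R4←I6
cycle 31: I7 dispatched to A1
cycle 32: I7 operands ready
cycle 34: I7 complete
cycle 35: R2←I7
cycle 36: I8 dispatched to A1
cycle 37: I8 operands ready
cycle 39: I8 complete
cycle 40: R3←I8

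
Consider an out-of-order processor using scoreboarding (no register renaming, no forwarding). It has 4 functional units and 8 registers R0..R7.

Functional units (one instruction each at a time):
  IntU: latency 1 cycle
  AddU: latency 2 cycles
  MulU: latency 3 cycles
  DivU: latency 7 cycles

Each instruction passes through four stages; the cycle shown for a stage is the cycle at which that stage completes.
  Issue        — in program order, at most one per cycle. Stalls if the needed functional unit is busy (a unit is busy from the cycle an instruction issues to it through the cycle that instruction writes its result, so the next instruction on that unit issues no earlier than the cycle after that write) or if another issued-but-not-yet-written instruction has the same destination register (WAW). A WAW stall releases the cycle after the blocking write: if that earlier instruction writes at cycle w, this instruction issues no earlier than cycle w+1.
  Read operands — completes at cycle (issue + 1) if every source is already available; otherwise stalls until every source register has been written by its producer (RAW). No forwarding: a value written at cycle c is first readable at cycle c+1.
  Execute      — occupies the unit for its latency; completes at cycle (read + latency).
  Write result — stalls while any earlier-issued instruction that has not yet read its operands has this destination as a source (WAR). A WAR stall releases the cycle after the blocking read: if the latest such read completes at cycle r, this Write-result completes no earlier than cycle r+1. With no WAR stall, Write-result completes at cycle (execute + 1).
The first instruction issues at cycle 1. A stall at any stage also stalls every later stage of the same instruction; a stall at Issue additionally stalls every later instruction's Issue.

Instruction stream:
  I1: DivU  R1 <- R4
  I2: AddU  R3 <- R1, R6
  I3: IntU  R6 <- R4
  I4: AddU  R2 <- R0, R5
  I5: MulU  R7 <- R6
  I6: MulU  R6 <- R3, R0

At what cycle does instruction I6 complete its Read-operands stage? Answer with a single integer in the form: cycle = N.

cycle 1: I1 dispatched to DivU
cycle 2: I1 operands ready, I2 dispatched to AddU
cycle 3: I3 dispatched to IntU
cycle 4: I3 operands ready
cycle 5: I3 complete
cycle 9: I1 complete
cycle 10: R1←I1
cycle 11: I2 operands ready
cycle 12: R6←I3
cycle 13: I2 complete
cycle 14: R3←I2
cycle 15: I4 dispatched to AddU
cycle 16: I4 operands ready, I5 dispatched to MulU
cycle 17: I5 operands ready
cycle 18: I4 complete
cycle 19: R2←I4
cycle 20: I5 complete
cycle 21: R7←I5
cycle 22: I6 dispatched to MulU
cycle 23: I6 operands ready
cycle 26: I6 complete
cycle 27: R6←I6

cycle = 23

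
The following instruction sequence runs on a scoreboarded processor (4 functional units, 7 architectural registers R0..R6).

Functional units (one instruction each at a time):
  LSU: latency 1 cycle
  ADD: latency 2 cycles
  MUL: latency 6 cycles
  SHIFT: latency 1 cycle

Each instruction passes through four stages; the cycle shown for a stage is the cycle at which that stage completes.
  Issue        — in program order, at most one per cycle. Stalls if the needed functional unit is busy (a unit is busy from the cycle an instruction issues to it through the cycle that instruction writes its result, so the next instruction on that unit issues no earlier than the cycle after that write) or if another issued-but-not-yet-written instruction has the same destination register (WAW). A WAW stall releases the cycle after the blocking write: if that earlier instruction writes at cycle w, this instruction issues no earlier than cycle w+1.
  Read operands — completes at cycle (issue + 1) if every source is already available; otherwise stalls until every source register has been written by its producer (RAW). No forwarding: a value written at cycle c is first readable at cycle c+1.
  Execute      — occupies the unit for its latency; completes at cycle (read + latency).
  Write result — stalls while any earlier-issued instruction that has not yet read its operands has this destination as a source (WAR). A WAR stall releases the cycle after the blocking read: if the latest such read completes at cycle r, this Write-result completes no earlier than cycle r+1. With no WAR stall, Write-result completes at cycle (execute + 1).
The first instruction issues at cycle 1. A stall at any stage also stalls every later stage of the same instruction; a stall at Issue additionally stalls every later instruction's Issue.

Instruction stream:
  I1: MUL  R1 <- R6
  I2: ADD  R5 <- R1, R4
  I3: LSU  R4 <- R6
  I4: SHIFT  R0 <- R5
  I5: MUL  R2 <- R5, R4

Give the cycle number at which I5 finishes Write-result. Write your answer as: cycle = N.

I1  is:1  ro:2  ex:8  wr:9
I2  is:2  ro:10  ex:12  wr:13  — RAW R1: wait I1 write@9
I3  is:3  ro:4  ex:5  wr:11  — WAR R4: wait I2 read@10
I4  is:4  ro:14  ex:15  wr:16  — RAW R5: wait I2 write@13
I5  is:10  ro:14  ex:20  wr:21  — struct: MUL busy until I1 writes@9, RAW R5: wait I2 write@13

cycle = 21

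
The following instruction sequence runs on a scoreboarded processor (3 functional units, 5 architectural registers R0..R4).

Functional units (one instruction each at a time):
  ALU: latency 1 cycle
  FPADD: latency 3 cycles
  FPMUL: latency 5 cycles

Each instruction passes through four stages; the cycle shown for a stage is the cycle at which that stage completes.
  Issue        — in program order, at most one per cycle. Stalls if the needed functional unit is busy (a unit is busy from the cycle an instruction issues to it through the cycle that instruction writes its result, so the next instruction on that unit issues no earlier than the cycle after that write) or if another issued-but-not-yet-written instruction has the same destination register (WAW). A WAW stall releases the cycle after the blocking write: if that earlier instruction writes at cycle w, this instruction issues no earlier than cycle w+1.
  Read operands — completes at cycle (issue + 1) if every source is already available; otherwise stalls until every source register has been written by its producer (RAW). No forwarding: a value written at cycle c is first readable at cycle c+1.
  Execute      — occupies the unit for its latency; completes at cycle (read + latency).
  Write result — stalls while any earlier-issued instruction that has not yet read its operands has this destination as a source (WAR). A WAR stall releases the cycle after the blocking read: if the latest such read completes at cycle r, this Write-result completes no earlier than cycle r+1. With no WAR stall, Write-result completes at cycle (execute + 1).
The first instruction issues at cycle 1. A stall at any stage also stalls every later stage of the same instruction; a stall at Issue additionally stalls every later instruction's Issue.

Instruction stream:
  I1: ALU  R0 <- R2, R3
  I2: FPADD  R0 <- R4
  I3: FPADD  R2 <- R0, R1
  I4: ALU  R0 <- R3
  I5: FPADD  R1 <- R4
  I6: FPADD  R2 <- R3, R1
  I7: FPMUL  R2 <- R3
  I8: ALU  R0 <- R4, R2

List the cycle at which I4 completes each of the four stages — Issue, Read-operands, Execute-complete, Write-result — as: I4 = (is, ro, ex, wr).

I4 = (12, 13, 14, 15)

c1: I1 issues→ALU
c2: I1 reads
c3: I1 exec-done
c4: I1 writes R0
c5: I2 issues→FPADD
c6: I2 reads
c9: I2 exec-done
c10: I2 writes R0
c11: I3 issues→FPADD
c12: I3 reads; I4 issues→ALU
c13: I4 reads
c14: I4 exec-done
c15: I3 exec-done; I4 writes R0
c16: I3 writes R2
c17: I5 issues→FPADD
c18: I5 reads
c21: I5 exec-done
c22: I5 writes R1
c23: I6 issues→FPADD
c24: I6 reads
c27: I6 exec-done
c28: I6 writes R2
c29: I7 issues→FPMUL
c30: I7 reads; I8 issues→ALU
c35: I7 exec-done
c36: I7 writes R2
c37: I8 reads
c38: I8 exec-done
c39: I8 writes R0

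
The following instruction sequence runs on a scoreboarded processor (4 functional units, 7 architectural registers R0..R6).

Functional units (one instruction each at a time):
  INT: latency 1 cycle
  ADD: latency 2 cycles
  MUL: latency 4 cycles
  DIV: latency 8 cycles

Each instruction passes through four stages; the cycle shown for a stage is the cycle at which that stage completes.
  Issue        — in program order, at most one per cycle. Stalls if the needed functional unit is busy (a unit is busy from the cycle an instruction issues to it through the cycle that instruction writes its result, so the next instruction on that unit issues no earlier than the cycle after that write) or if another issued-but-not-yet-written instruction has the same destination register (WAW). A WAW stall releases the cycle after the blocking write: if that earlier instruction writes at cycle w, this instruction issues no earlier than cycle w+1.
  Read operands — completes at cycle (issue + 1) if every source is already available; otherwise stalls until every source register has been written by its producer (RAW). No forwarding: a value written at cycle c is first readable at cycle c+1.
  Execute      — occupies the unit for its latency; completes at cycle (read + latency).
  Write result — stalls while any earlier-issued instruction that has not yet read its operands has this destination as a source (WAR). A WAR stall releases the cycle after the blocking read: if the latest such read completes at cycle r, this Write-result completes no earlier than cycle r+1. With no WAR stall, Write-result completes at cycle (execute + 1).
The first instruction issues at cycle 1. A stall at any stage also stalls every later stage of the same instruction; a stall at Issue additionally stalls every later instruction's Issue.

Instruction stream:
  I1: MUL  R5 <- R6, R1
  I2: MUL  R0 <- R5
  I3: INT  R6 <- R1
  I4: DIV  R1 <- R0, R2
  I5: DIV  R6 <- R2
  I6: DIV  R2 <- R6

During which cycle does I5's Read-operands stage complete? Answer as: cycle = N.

cycle = 26

[1] I1 dispatched to MUL
[2] I1 operands ready
[6] I1 complete
[7] R5←I1
[8] I2 dispatched to MUL
[9] I2 operands ready, I3 dispatched to INT
[10] I3 operands ready, I4 dispatched to DIV
[11] I3 complete
[12] R6←I3
[13] I2 complete
[14] R0←I2
[15] I4 operands ready
[23] I4 complete
[24] R1←I4
[25] I5 dispatched to DIV
[26] I5 operands ready
[34] I5 complete
[35] R6←I5
[36] I6 dispatched to DIV
[37] I6 operands ready
[45] I6 complete
[46] R2←I6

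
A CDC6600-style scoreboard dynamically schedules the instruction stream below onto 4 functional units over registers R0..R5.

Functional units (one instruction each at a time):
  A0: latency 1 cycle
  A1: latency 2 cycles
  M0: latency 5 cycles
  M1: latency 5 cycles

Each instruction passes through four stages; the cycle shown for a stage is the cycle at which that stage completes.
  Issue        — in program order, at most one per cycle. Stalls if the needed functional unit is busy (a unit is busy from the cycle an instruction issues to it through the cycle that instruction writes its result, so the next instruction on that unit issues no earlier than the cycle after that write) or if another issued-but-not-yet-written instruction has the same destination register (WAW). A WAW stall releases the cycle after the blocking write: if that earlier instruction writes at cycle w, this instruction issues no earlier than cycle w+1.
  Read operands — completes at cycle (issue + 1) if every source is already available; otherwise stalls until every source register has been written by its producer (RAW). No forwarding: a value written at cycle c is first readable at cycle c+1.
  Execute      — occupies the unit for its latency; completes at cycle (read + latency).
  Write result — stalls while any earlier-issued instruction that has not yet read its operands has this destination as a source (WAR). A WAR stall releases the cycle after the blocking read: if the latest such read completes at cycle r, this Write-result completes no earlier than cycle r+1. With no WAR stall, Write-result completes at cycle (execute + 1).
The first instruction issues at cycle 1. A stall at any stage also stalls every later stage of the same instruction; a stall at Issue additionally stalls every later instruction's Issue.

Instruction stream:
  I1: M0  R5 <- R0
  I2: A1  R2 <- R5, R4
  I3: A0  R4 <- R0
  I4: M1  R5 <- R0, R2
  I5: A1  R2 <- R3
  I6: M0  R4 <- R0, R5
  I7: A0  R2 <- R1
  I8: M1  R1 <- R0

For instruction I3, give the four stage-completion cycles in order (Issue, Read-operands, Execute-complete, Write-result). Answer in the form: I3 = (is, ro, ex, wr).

t=1  I1→M0
t=2  I1 RO · I2→A1
t=3  I3→A0
t=4  I3 RO
t=5  I3 EX
t=7  I1 EX
t=8  I1 WR R5
t=9  I2 RO · I4→M1
t=10  I3 WR R4
t=11  I2 EX
t=12  I2 WR R2
t=13  I4 RO · I5→A1
t=14  I5 RO · I6→M0
t=16  I5 EX
t=17  I5 WR R2
t=18  I4 EX · I7→A0
t=19  I4 WR R5 · I7 RO
t=20  I6 RO · I7 EX · I8→M1
t=21  I7 WR R2 · I8 RO
t=25  I6 EX
t=26  I6 WR R4 · I8 EX
t=27  I8 WR R1

I3 = (3, 4, 5, 10)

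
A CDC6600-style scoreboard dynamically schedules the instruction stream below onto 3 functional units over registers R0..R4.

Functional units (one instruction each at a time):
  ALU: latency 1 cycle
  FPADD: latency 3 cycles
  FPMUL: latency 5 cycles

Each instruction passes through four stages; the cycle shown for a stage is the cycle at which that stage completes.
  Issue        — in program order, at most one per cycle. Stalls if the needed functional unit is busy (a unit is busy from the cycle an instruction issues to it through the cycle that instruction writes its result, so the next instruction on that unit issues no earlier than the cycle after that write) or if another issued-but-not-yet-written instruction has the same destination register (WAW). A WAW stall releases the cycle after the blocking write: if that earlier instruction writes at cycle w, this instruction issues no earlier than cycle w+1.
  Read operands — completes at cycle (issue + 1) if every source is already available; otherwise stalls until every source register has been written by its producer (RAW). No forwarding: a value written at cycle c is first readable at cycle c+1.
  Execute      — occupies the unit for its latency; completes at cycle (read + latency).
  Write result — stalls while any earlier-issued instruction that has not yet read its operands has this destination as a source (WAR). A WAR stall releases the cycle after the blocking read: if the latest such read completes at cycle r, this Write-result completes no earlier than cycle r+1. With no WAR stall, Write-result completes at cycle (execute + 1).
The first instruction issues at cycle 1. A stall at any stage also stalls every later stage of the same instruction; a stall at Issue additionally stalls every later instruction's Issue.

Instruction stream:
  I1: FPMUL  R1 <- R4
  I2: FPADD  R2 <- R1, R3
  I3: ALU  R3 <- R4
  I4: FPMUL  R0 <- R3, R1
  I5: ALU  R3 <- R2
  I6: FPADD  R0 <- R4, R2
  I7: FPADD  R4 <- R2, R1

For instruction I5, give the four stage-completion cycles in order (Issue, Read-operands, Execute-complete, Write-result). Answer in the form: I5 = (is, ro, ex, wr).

c1: I1→FPMUL
c2: I1 RO, I2→FPADD
c3: I3→ALU
c4: I3 RO
c5: I3 EX
c7: I1 EX
c8: I1 WR R1
c9: I2 RO, I4→FPMUL
c10: I3 WR R3
c11: I4 RO, I5→ALU
c12: I2 EX
c13: I2 WR R2
c14: I5 RO
c15: I5 EX
c16: I4 EX, I5 WR R3
c17: I4 WR R0
c18: I6→FPADD
c19: I6 RO
c22: I6 EX
c23: I6 WR R0
c24: I7→FPADD
c25: I7 RO
c28: I7 EX
c29: I7 WR R4

I5 = (11, 14, 15, 16)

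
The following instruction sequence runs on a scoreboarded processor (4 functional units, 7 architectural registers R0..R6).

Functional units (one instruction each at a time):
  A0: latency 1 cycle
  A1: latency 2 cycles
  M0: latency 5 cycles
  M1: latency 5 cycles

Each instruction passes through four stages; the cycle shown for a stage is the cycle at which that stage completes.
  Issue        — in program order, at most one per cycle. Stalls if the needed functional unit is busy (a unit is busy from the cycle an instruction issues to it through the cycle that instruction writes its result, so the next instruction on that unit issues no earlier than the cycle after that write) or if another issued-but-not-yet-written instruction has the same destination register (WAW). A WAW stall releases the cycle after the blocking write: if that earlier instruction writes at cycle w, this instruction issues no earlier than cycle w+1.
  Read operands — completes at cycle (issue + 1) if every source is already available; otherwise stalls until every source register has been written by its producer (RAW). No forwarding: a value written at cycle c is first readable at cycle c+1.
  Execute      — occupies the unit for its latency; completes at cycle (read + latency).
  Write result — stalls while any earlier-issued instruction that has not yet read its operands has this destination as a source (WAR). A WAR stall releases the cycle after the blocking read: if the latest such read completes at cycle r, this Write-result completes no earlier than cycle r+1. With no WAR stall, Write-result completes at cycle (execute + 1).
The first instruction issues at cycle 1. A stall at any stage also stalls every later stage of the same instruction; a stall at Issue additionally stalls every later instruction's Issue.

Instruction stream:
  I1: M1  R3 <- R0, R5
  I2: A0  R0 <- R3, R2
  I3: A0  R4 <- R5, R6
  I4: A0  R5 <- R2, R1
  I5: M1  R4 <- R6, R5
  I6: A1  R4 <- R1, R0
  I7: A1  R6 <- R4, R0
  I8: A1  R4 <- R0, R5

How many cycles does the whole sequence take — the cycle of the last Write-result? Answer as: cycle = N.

cycle = 41

t=1  I1→M1
t=2  I1 RO | I2→A0
t=7  I1 EX
t=8  I1 WR R3
t=9  I2 RO
t=10  I2 EX
t=11  I2 WR R0
t=12  I3→A0
t=13  I3 RO
t=14  I3 EX
t=15  I3 WR R4
t=16  I4→A0
t=17  I4 RO | I5→M1
t=18  I4 EX
t=19  I4 WR R5
t=20  I5 RO
t=25  I5 EX
t=26  I5 WR R4
t=27  I6→A1
t=28  I6 RO
t=30  I6 EX
t=31  I6 WR R4
t=32  I7→A1
t=33  I7 RO
t=35  I7 EX
t=36  I7 WR R6
t=37  I8→A1
t=38  I8 RO
t=40  I8 EX
t=41  I8 WR R4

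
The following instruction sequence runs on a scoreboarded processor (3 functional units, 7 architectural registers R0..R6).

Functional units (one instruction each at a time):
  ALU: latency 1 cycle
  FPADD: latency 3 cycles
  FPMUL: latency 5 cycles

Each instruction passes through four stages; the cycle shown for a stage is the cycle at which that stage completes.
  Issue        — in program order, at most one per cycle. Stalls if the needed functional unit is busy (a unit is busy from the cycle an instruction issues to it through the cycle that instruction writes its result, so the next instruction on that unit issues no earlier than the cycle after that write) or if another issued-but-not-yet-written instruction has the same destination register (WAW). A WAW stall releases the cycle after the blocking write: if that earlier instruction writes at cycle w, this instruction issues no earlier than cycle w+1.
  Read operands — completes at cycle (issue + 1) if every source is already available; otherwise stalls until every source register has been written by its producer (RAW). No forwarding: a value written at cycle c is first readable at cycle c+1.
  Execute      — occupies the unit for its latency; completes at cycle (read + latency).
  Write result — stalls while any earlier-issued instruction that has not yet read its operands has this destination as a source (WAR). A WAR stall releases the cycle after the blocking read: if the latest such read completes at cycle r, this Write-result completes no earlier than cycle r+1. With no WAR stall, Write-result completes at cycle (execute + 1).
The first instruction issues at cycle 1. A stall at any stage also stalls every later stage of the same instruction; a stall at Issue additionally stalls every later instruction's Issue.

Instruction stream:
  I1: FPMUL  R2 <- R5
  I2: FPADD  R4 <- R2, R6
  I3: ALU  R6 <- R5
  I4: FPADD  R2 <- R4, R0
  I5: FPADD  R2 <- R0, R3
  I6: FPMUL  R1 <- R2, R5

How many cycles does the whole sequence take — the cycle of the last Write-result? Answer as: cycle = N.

cycle = 32

c1: issue I1 (FPMUL)
c2: I1 read-ops, issue I2 (FPADD)
c3: issue I3 (ALU)
c4: I3 read-ops
c5: I3 finished on ALU
c7: I1 finished on FPMUL
c8: I1→R2
c9: I2 read-ops
c10: I3→R6
c12: I2 finished on FPADD
c13: I2→R4
c14: issue I4 (FPADD)
c15: I4 read-ops
c18: I4 finished on FPADD
c19: I4→R2
c20: issue I5 (FPADD)
c21: I5 read-ops, issue I6 (FPMUL)
c24: I5 finished on FPADD
c25: I5→R2
c26: I6 read-ops
c31: I6 finished on FPMUL
c32: I6→R1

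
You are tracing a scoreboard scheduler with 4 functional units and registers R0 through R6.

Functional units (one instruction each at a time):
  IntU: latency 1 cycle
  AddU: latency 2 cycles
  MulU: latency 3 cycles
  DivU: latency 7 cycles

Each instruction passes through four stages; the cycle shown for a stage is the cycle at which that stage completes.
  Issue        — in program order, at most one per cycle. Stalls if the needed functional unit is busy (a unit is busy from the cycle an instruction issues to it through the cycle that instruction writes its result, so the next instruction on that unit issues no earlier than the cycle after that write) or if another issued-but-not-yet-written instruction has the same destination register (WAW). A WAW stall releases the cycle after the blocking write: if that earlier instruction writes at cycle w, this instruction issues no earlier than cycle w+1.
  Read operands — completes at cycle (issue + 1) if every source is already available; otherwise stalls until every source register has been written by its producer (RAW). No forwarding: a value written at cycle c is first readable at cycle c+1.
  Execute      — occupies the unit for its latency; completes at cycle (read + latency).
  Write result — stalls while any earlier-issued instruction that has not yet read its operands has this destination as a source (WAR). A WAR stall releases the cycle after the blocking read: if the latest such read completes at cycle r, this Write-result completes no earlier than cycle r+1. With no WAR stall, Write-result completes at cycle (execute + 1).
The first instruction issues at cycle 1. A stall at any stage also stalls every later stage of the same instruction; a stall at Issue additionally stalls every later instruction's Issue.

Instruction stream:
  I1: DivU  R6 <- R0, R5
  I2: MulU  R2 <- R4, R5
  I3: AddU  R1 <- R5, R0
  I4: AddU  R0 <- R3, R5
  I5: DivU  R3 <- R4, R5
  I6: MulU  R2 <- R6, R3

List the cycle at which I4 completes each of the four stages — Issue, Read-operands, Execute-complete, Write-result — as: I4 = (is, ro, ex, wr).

I4 = (8, 9, 11, 12)

I1: IS=1 RO=2 EX=9 WR=10
I2: IS=2 RO=3 EX=6 WR=7
I3: IS=3 RO=4 EX=6 WR=7
I4: IS=8 RO=9 EX=11 WR=12  [struct: AddU busy until I3 writes@7]
I5: IS=11 RO=12 EX=19 WR=20  [struct: DivU busy until I1 writes@10]
I6: IS=12 RO=21 EX=24 WR=25  [RAW R3: wait I5 write@20]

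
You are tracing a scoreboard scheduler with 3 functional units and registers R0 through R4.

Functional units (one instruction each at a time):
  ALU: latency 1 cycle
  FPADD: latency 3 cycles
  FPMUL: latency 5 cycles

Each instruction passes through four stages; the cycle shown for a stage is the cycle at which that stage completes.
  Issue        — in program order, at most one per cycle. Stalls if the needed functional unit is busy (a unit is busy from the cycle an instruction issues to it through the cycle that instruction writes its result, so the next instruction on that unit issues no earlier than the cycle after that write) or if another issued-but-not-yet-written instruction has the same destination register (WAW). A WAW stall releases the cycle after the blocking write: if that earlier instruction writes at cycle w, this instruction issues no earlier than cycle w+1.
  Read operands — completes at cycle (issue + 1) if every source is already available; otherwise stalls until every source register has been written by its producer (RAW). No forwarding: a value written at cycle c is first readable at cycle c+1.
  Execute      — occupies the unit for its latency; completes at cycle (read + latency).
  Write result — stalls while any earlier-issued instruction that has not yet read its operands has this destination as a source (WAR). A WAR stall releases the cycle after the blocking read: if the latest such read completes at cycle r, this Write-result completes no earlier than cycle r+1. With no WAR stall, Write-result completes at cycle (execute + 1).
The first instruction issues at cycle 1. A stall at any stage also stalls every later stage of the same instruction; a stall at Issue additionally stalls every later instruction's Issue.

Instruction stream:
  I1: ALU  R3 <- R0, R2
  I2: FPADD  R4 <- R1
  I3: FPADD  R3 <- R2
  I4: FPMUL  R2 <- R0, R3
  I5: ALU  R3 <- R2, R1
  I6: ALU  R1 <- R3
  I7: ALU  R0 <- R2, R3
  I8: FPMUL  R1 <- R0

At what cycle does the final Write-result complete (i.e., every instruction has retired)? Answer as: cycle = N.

cycle = 38

cycle 1: I1 issues→ALU
cycle 2: I1 reads · I2 issues→FPADD
cycle 3: I1 exec-done · I2 reads
cycle 4: I1 writes R3
cycle 6: I2 exec-done
cycle 7: I2 writes R4
cycle 8: I3 issues→FPADD
cycle 9: I3 reads · I4 issues→FPMUL
cycle 12: I3 exec-done
cycle 13: I3 writes R3
cycle 14: I4 reads · I5 issues→ALU
cycle 19: I4 exec-done
cycle 20: I4 writes R2
cycle 21: I5 reads
cycle 22: I5 exec-done
cycle 23: I5 writes R3
cycle 24: I6 issues→ALU
cycle 25: I6 reads
cycle 26: I6 exec-done
cycle 27: I6 writes R1
cycle 28: I7 issues→ALU
cycle 29: I7 reads · I8 issues→FPMUL
cycle 30: I7 exec-done
cycle 31: I7 writes R0
cycle 32: I8 reads
cycle 37: I8 exec-done
cycle 38: I8 writes R1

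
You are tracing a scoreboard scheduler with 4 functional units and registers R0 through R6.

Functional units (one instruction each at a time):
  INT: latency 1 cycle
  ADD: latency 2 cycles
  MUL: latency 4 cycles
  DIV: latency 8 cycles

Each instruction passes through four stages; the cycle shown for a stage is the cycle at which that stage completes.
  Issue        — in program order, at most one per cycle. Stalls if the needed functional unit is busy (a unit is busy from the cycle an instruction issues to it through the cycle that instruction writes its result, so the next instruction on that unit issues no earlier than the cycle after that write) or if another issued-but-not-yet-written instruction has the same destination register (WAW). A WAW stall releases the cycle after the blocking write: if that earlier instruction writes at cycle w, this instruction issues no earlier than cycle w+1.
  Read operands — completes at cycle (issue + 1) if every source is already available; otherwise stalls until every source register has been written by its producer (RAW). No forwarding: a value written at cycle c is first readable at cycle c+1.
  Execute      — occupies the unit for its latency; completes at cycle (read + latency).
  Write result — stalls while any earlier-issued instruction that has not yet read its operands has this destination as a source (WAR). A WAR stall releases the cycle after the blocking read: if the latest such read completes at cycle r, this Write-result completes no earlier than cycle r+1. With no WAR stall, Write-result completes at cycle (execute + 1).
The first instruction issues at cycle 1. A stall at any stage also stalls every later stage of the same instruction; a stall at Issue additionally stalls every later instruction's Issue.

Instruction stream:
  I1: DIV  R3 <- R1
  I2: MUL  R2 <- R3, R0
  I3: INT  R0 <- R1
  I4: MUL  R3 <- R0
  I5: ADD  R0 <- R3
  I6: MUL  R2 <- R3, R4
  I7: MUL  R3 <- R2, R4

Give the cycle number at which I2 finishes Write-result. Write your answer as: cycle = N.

cycle = 17

I1: IS=1 RO=2 EX=10 WR=11
I2: IS=2 RO=12 EX=16 WR=17  [RAW R3: wait I1 write@11]
I3: IS=3 RO=4 EX=5 WR=13  [WAR R0: wait I2 read@12]
I4: IS=18 RO=19 EX=23 WR=24  [struct: MUL busy until I2 writes@17]
I5: IS=19 RO=25 EX=27 WR=28  [RAW R3: wait I4 write@24]
I6: IS=25 RO=26 EX=30 WR=31  [struct: MUL busy until I4 writes@24]
I7: IS=32 RO=33 EX=37 WR=38  [struct: MUL busy until I6 writes@31]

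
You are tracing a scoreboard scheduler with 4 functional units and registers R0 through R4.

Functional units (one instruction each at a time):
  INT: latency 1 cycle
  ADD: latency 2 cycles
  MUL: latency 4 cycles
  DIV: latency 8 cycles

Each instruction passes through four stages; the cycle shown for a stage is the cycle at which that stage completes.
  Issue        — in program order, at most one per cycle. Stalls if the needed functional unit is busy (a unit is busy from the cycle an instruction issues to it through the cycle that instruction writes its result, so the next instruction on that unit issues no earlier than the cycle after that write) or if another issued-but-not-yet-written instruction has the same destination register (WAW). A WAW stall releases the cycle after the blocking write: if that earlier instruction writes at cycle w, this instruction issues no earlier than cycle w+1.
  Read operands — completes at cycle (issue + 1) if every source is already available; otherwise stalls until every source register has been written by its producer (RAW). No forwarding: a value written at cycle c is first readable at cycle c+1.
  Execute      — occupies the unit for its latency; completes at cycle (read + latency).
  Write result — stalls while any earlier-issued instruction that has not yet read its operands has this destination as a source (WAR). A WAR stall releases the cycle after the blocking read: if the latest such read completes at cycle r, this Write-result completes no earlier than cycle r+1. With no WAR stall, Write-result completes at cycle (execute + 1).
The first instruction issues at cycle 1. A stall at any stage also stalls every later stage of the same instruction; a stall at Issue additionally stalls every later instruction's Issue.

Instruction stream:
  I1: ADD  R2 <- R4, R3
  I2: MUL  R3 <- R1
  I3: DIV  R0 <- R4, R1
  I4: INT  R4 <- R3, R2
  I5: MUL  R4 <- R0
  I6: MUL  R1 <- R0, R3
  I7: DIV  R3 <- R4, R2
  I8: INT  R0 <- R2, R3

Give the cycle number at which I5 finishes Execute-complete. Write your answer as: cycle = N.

cycle = 18

  I1 | 1 | 2 | 4 | 5
  I2 | 2 | 3 | 7 | 8
  I3 | 3 | 4 | 12 | 13
  I4 | 4 | 9 | 10 | 11   RAW R3: wait I2 write@8
  I5 | 12 | 14 | 18 | 19   WAW R4: wait I4 write@11 · RAW R0: wait I3 write@13
  I6 | 20 | 21 | 25 | 26   struct: MUL busy until I5 writes@19
  I7 | 21 | 22 | 30 | 31
  I8 | 22 | 32 | 33 | 34   RAW R3: wait I7 write@31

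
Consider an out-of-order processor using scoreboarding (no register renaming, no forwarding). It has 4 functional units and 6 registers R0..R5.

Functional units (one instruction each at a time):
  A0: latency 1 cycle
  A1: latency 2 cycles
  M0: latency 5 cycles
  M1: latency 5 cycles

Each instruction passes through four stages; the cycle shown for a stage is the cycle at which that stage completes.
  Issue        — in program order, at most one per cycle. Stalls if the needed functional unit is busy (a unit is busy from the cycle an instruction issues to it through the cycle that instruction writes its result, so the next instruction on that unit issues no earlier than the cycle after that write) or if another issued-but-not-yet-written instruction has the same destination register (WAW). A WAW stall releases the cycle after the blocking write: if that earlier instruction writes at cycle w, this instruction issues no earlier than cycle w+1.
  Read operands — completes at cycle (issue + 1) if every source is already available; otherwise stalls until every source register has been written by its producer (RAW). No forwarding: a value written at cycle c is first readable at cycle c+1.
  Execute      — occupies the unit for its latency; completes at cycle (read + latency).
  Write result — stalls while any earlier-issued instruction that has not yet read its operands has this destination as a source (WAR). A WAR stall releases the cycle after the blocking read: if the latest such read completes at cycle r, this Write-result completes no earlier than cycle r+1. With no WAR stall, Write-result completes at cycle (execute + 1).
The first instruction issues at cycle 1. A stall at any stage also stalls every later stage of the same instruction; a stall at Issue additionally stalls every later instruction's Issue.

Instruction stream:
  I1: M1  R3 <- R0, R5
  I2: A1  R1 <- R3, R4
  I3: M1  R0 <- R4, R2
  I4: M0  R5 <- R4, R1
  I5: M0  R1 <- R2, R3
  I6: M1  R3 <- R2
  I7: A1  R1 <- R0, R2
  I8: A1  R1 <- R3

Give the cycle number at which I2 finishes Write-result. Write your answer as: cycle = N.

cycle = 12

c1: I1→M1
c2: I1 RO, I2→A1
c7: I1 EX
c8: I1 WR R3
c9: I2 RO, I3→M1
c10: I3 RO, I4→M0
c11: I2 EX
c12: I2 WR R1
c13: I4 RO
c15: I3 EX
c16: I3 WR R0
c18: I4 EX
c19: I4 WR R5
c20: I5→M0
c21: I5 RO, I6→M1
c22: I6 RO
c26: I5 EX
c27: I5 WR R1, I6 EX
c28: I6 WR R3, I7→A1
c29: I7 RO
c31: I7 EX
c32: I7 WR R1
c33: I8→A1
c34: I8 RO
c36: I8 EX
c37: I8 WR R1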